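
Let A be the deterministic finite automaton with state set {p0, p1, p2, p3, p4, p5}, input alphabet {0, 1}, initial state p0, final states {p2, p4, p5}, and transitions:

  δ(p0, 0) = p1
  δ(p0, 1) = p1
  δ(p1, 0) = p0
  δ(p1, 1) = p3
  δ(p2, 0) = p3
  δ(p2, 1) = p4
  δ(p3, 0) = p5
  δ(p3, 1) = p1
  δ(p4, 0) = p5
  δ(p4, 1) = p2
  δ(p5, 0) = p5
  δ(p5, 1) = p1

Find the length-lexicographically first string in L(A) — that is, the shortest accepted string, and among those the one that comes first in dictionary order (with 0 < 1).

A breadth-first search from p0 reaches an accepting state first via the path p0 → p1 → p3 → p5 on input 010.
No string of length < 3 is accepted (BFS exhausts all shorter strings without reaching an accepting state), and 010 is the lexicographically least accepting string of length 3.

010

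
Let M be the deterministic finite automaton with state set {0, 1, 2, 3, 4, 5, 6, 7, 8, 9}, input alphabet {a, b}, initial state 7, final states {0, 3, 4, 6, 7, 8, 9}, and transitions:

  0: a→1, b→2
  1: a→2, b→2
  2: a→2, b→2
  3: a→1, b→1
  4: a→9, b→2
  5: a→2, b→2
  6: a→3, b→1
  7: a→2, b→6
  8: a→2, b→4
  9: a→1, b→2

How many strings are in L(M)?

The useful subgraph on states {3, 6, 7} is acyclic, so L(M) is finite; the longest accepting path visits 3 useful states, giving maximum string length 2.
Counting accepting paths from 7 by length: 1 of length 0, 1 of length 1, 1 of length 2. Total 3.

3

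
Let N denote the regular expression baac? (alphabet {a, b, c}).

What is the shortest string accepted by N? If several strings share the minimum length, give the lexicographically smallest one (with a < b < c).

baa

By inspection of the expression, no string of length less than 3 matches, and baa is the lexicographically first match of length 3.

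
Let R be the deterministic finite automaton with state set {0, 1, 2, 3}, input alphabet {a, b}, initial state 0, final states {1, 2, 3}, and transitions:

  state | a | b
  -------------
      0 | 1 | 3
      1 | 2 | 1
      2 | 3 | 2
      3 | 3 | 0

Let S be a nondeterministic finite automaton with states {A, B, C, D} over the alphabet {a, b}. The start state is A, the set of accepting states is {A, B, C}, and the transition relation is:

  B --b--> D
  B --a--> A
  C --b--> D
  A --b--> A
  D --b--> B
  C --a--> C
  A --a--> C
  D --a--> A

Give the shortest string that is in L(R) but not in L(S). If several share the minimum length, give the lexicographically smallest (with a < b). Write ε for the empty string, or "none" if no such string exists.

The string ab is accepted by R but not by S.
No shorter string lies in the difference, and ab is the lexicographically first length-2 string in L(R) \ L(S).

ab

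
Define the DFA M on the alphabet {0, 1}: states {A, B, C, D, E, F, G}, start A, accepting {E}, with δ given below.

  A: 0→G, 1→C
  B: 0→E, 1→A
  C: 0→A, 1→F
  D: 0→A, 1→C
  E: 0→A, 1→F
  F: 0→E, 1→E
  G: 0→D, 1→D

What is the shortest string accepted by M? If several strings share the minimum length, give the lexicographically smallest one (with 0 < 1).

A breadth-first search from A reaches an accepting state first via the path A → C → F → E on input 110.
No string of length < 3 is accepted (BFS exhausts all shorter strings without reaching an accepting state), and 110 is the lexicographically least accepting string of length 3.

110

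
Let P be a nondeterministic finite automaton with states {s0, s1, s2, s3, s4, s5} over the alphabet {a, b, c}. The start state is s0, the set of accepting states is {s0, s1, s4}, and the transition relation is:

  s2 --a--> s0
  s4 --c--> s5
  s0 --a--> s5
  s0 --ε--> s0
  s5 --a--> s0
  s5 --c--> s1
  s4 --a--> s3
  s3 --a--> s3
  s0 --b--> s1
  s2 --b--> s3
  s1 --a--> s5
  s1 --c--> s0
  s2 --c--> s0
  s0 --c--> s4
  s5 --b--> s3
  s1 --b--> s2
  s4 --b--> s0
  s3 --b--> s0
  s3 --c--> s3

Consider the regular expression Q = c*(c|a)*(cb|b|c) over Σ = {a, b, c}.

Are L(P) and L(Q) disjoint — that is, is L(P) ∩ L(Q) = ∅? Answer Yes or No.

The string b is accepted by both P and Q.
Hence L(P) ∩ L(Q) ≠ ∅.

No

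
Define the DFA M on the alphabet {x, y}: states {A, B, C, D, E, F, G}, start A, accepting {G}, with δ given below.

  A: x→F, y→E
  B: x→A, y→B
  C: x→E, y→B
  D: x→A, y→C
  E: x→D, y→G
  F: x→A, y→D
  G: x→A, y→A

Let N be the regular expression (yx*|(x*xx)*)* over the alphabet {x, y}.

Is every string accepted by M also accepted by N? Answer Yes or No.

The string xyxyy is in L(M) but not in L(N).
So L(M) ⊄ L(N).

No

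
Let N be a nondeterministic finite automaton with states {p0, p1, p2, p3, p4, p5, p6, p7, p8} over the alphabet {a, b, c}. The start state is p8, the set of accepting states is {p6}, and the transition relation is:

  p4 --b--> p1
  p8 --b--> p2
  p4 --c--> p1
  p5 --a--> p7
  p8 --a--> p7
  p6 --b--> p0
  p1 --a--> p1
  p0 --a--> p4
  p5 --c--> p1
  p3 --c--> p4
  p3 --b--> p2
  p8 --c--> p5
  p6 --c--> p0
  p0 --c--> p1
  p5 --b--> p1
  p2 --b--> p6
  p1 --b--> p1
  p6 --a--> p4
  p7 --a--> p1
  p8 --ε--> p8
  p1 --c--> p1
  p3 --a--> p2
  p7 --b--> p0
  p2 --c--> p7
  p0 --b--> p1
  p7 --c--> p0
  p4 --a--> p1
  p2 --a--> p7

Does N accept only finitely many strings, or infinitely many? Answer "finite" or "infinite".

finite

The useful states (reachable from p8 and able to reach an accepting state) are {p2, p6, p8}.
Restricted to these states the transition graph has no cycle, so every accepting path has bounded length and L is finite.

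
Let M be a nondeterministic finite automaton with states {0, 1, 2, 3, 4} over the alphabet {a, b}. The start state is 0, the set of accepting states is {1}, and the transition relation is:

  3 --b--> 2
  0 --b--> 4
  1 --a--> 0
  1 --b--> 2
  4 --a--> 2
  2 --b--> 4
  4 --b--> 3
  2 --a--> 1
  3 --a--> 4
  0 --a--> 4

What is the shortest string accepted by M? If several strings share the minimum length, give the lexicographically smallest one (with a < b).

A breadth-first search from 0 reaches an accepting state first via the path 0 → 4 → 2 → 1 on input aaa.
No string of length < 3 is accepted (BFS exhausts all shorter strings without reaching an accepting state), and aaa is the lexicographically least accepting string of length 3.

aaa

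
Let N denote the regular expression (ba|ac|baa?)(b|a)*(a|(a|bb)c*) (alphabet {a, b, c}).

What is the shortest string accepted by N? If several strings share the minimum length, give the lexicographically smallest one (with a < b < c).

By inspection of the expression, no string of length less than 3 matches, and aca is the lexicographically first match of length 3.

aca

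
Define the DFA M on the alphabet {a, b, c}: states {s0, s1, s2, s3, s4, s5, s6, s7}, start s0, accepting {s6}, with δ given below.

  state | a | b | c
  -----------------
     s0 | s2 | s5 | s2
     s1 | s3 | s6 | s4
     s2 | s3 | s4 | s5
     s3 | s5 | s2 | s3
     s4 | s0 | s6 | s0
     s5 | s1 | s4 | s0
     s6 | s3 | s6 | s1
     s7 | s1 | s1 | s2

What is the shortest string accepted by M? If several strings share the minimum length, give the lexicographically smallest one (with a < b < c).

abb

A breadth-first search from s0 reaches an accepting state first via the path s0 → s2 → s4 → s6 on input abb.
No string of length < 3 is accepted (BFS exhausts all shorter strings without reaching an accepting state), and abb is the lexicographically least accepting string of length 3.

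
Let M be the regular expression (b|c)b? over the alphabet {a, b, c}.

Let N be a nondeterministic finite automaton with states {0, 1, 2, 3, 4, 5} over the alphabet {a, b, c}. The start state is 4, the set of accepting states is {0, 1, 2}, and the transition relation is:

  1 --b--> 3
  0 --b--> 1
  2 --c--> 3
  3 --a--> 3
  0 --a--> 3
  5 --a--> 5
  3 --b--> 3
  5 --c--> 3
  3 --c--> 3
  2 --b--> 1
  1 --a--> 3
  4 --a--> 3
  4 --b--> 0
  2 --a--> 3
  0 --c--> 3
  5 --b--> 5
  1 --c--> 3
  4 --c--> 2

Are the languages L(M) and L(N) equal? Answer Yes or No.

Converting the expression M to a DFA (subset construction, then merging equivalent states) gives the minimal DFA with states {m0, m1, m2, m3}, start state m0, accepting states {m2, m3} and transitions m0: a→m1, b→m2, c→m2; m1: a→m1, b→m1, c→m1; m2: a→m1, b→m3, c→m1; m3: a→m1, b→m1, c→m1.
Exploring the product automaton M × N from the start pair (m0, 4), following both machines on each input symbol, reaches 5 state pairs: (m0, 4), (m1, 3), (m2, 0), (m2, 2), (m3, 1).
M accepts in {m2, m3} and N accepts in {0, 1, 2}. In every reachable pair the two components are either both accepting — (m2, 0), (m2, 2), (m3, 1) — or both non-accepting, so no string is accepted by exactly one of the machines: L(M) \ L(N) and L(N) \ L(M) are both empty.
Hence every string is accepted by M iff it is accepted by N, and the two languages coincide.

Yes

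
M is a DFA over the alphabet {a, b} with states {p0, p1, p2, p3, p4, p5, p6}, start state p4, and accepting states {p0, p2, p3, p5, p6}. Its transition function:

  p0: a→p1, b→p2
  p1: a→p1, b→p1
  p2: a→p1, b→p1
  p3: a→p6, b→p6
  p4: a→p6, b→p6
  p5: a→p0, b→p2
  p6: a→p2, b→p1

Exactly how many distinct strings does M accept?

4

The useful subgraph on states {p2, p4, p6} is acyclic, so L(M) is finite; the longest accepting path visits 3 useful states, giving maximum string length 2.
Counting accepting paths from p4 by length: 2 of length 1, 2 of length 2. Total 4.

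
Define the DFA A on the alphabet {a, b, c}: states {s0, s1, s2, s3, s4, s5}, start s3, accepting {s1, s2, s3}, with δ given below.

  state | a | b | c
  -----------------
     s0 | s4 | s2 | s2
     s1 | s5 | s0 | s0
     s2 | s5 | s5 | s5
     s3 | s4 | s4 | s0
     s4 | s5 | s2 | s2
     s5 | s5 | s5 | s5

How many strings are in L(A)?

9

The useful subgraph on states {s0, s2, s3, s4} is acyclic, so L(A) is finite; the longest accepting path visits 4 useful states, giving maximum string length 3.
Counting accepting paths from s3 by length: 1 of length 0, 6 of length 2, 2 of length 3. Total 9.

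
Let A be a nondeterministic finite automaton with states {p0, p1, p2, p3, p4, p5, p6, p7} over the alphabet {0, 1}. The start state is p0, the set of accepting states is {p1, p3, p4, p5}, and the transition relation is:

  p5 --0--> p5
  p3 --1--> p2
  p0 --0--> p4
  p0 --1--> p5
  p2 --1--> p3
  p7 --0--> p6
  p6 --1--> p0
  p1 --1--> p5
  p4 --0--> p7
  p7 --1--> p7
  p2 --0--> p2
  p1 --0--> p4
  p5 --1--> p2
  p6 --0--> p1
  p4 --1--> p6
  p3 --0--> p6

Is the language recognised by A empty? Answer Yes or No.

The string 0 is accepted: the run p0 → p4 ends in the accepting state p4.
Since at least one string is accepted, L(A) is not empty.

No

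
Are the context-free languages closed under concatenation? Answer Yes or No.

Take grammars for L₁ and L₂ with disjoint nonterminals and start symbols S₁, S₂; adding a new start symbol with S → S₁S₂ gives a context-free grammar for L₁L₂.
So the context-free languages are closed under concatenation.

Yes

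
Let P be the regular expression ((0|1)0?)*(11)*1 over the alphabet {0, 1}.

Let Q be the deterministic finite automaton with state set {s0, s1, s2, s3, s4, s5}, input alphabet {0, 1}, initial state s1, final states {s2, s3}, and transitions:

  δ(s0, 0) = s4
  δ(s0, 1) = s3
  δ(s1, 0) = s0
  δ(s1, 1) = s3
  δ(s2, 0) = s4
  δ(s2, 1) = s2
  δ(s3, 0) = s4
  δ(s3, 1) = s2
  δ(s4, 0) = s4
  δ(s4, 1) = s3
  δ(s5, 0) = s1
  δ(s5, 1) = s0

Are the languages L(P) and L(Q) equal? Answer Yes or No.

Converting the expression P to a DFA (subset construction, then merging equivalent states) gives the minimal DFA with states {p0, p1}, start state p0, accepting states {p1} and transitions p0: 0→p0, 1→p1; p1: 0→p0, 1→p1.
Exploring the product automaton P × Q from the start pair (p0, s1), following both machines on each input symbol, reaches 5 state pairs: (p0, s1), (p0, s0), (p1, s3), (p0, s4), (p1, s2).
P accepts in {p1} and Q accepts in {s2, s3}. In every reachable pair the two components are either both accepting — (p1, s3), (p1, s2) — or both non-accepting, so no string is accepted by exactly one of the machines: L(P) \ L(Q) and L(Q) \ L(P) are both empty.
Hence every string is accepted by P iff it is accepted by Q, and the two languages coincide.

Yes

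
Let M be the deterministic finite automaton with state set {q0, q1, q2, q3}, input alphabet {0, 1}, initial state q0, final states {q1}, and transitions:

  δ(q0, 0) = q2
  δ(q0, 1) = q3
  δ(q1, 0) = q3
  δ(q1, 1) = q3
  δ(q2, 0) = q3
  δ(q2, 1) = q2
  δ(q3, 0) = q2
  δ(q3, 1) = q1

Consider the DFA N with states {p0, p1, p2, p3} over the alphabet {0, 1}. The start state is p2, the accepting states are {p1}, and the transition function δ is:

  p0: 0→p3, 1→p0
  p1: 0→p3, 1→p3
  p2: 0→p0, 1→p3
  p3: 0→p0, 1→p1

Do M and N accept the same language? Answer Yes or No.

Exploring the product automaton M × N from the start pair (q0, p2), following both machines on each input symbol, reaches 4 state pairs: (q0, p2), (q2, p0), (q3, p3), (q1, p1).
M accepts in {q1} and N accepts in {p1}. In every reachable pair the two components are either both accepting — (q1, p1) — or both non-accepting, so no string is accepted by exactly one of the machines: L(M) \ L(N) and L(N) \ L(M) are both empty.
Hence every string is accepted by M iff it is accepted by N, and the two languages coincide.

Yes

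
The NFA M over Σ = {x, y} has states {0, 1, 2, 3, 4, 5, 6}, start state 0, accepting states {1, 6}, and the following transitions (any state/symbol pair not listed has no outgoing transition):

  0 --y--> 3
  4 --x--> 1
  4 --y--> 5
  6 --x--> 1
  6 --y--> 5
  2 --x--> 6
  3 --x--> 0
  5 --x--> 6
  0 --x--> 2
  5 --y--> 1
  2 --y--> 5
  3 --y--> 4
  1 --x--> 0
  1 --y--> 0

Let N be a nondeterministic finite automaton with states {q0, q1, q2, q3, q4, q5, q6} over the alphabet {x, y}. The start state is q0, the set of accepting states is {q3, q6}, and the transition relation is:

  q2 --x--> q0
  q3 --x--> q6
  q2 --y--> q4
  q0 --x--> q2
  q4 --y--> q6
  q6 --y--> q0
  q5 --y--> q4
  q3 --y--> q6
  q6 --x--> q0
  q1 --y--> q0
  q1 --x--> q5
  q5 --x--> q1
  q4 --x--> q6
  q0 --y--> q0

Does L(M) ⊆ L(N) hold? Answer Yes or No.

No

The string xx is in L(M) but not in L(N).
So L(M) ⊄ L(N).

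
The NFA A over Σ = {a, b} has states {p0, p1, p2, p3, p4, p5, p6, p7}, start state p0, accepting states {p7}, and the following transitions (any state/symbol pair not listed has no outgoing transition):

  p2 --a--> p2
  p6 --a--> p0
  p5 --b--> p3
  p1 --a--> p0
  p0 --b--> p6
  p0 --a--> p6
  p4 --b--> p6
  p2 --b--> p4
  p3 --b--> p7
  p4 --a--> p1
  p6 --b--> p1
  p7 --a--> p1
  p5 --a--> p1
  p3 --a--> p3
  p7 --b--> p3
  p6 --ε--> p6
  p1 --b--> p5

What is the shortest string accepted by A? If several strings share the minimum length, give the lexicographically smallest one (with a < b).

abbbb

A breadth-first search from p0 reaches an accepting state first via the path p0 → p6 → p1 → p5 → p3 → p7 on input abbbb.
No string of length < 5 is accepted (BFS exhausts all shorter strings without reaching an accepting state), and abbbb is the lexicographically least accepting string of length 5.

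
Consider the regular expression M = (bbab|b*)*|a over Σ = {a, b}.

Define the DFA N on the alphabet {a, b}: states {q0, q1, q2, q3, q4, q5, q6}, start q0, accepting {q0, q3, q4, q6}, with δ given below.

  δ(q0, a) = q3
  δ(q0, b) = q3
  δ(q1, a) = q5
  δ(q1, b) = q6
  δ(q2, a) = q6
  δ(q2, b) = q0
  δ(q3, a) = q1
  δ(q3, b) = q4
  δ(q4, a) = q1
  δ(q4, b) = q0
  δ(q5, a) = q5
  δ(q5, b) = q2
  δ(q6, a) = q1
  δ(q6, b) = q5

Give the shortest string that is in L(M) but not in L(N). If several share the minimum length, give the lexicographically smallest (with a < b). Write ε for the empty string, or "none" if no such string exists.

bbabb

The string bbabb is accepted by M but not by N.
No shorter string lies in the difference, and bbabb is the lexicographically first length-5 string in L(M) \ L(N).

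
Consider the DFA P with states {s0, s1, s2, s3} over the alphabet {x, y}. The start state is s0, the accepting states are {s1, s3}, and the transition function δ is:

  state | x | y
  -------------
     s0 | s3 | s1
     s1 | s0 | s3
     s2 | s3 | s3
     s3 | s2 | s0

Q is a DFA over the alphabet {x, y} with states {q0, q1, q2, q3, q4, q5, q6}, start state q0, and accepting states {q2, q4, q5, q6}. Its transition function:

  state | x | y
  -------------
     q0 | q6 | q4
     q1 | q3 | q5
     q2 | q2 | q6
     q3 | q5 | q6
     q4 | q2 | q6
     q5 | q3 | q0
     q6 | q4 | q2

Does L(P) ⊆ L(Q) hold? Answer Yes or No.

Yes

Exploring the product automaton P × Q from the start pair (s0, q0), following both machines on each input symbol, reaches 12 state pairs: (s0, q0), (s3, q6), (s1, q4), (s2, q4), (s0, q2), (s3, q2), (s1, q6), (s2, q2), (s0, q6), (s0, q4), (s3, q4), (s1, q2).
P accepts in {s1, s3} and Q accepts in {q2, q4, q5, q6}. The reachable pairs whose P-component is accepting are (s3, q6), (s1, q4), (s3, q2), (s1, q6), (s3, q4), (s1, q2); in each of them the Q-component is accepting too, so the product for L(P) \ L(Q) (P-component accepting, Q-component rejecting) has no reachable accepting pair and the difference is empty.
Hence every string in L(P) is also in L(Q).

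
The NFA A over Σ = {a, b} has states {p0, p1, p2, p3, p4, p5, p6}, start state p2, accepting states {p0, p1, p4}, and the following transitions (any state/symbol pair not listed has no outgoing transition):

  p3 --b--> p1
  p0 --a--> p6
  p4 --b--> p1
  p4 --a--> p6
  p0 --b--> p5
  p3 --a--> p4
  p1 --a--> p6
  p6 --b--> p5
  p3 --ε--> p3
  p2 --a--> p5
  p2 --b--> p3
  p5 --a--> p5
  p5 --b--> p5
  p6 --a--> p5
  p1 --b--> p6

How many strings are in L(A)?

3

The useful subgraph on states {p1, p2, p3, p4} is acyclic, so L(A) is finite; the longest accepting path visits 4 useful states, giving maximum string length 3.
Counting accepting paths from p2 by length: 2 of length 2, 1 of length 3. Total 3.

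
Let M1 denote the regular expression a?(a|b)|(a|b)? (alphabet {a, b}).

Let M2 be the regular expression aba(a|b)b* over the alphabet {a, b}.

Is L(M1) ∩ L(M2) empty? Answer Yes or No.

Yes

Converting the expression M1 to a DFA (subset construction, then merging equivalent states) gives the minimal DFA with states {r0, r1, r2, r3}, start state r0, accepting states {r0, r1, r2} and transitions r0: a→r1, b→r2; r1: a→r2, b→r2; r2: a→r3, b→r3; r3: a→r3, b→r3.
Converting the expression M2 to a DFA (subset construction, then merging equivalent states) gives the minimal DFA with states {t0, t1, t2, t3, t4, t5}, start state t0, accepting states {t5} and transitions t0: a→t1, b→t2; t1: a→t2, b→t3; t2: a→t2, b→t2; t3: a→t4, b→t2; t4: a→t5, b→t5; t5: a→t2, b→t5.
Exploring the product automaton M1 × M2 from the start pair (r0, t0), following both machines on each input symbol, reaches 7 state pairs: (r0, t0), (r1, t1), (r2, t2), (r2, t3), (r3, t2), (r3, t4), (r3, t5).
M1 accepts in {r0, r1, r2} and M2 accepts in {t5}; no reachable pair has both components accepting, so no string drives both machines to acceptance simultaneously and L(M1) ∩ L(M2) = ∅.
So no string is accepted by both, and the intersection is empty.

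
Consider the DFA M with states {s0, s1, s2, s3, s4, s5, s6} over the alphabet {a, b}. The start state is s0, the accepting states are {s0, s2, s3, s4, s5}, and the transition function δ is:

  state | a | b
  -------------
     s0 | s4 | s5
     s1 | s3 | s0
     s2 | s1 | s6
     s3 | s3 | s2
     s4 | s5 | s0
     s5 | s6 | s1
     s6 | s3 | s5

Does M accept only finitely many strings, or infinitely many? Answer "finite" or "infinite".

State s0 is reachable from the start and can reach an accepting state, and it lies on the cycle s0 → s4 → s0.
Traversing that cycle any number of times yields accepted strings of unbounded length, so the language is infinite.

infinite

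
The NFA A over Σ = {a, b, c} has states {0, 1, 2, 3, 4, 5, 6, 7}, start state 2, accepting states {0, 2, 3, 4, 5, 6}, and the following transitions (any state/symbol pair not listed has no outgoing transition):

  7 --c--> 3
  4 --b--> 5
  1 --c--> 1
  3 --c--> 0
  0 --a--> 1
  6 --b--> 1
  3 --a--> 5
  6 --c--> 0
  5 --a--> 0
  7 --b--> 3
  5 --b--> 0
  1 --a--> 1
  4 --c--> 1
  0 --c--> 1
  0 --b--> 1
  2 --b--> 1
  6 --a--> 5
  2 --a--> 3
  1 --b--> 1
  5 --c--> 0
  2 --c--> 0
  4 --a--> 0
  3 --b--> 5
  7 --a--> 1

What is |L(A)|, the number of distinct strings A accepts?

The useful subgraph on states {0, 2, 3, 5} is acyclic, so L(A) is finite; the longest accepting path visits 4 useful states, giving maximum string length 3.
Counting accepting paths from 2 by length: 1 of length 0, 2 of length 1, 3 of length 2, 6 of length 3. Total 12.

12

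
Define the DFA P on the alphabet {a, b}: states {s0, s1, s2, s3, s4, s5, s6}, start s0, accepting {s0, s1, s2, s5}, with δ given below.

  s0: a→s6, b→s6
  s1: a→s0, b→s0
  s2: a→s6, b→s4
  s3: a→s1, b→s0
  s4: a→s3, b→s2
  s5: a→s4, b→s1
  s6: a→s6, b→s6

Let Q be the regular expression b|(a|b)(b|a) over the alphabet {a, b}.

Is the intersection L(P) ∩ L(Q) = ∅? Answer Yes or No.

Converting the expression Q to a DFA (subset construction, then merging equivalent states) gives the minimal DFA with states {q0, q1, q2, q3, q4}, start state q0, accepting states {q2, q3} and transitions q0: a→q1, b→q2; q1: a→q3, b→q3; q2: a→q3, b→q3; q3: a→q4, b→q4; q4: a→q4, b→q4.
Exploring the product automaton P × Q from the start pair (s0, q0), following both machines on each input symbol, reaches 5 state pairs: (s0, q0), (s6, q1), (s6, q2), (s6, q3), (s6, q4).
P accepts in {s0, s1, s2, s5} and Q accepts in {q2, q3}; no reachable pair has both components accepting, so no string drives both machines to acceptance simultaneously and L(P) ∩ L(Q) = ∅.
So no string is accepted by both, and the intersection is empty.

Yes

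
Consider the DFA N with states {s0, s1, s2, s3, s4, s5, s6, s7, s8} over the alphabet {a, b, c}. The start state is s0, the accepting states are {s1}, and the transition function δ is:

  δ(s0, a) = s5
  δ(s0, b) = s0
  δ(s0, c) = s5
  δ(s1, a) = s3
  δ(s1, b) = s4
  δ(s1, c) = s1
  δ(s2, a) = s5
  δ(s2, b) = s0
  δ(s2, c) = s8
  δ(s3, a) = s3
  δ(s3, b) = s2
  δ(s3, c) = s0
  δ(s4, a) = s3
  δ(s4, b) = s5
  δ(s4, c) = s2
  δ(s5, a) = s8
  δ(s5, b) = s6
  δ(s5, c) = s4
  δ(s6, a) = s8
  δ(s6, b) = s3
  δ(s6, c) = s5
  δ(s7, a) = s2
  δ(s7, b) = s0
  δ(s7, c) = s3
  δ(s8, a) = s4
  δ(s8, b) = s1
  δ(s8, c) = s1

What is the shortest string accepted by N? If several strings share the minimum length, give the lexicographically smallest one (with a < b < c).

A breadth-first search from s0 reaches an accepting state first via the path s0 → s5 → s8 → s1 on input aab.
No string of length < 3 is accepted (BFS exhausts all shorter strings without reaching an accepting state), and aab is the lexicographically least accepting string of length 3.

aab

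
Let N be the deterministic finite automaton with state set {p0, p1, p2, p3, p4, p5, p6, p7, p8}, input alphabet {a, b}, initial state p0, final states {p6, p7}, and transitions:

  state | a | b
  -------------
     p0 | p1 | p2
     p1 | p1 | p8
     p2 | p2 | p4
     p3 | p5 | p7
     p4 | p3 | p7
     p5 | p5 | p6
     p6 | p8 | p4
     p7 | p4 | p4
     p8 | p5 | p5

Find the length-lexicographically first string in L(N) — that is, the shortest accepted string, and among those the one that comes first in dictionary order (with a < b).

bbb

A breadth-first search from p0 reaches an accepting state first via the path p0 → p2 → p4 → p7 on input bbb.
No string of length < 3 is accepted (BFS exhausts all shorter strings without reaching an accepting state), and bbb is the lexicographically least accepting string of length 3.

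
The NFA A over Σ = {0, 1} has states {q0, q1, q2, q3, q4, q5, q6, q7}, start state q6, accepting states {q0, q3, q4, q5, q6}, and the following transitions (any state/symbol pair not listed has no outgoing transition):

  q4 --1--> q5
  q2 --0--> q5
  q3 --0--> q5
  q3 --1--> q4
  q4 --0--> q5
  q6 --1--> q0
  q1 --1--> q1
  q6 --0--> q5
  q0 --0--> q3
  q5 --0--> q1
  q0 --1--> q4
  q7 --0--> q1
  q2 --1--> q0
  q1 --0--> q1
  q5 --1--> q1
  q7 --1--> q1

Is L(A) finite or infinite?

finite

The useful states (reachable from q6 and able to reach an accepting state) are {q0, q3, q4, q5, q6}.
Restricted to these states the transition graph has no cycle, so every accepting path has bounded length and L is finite.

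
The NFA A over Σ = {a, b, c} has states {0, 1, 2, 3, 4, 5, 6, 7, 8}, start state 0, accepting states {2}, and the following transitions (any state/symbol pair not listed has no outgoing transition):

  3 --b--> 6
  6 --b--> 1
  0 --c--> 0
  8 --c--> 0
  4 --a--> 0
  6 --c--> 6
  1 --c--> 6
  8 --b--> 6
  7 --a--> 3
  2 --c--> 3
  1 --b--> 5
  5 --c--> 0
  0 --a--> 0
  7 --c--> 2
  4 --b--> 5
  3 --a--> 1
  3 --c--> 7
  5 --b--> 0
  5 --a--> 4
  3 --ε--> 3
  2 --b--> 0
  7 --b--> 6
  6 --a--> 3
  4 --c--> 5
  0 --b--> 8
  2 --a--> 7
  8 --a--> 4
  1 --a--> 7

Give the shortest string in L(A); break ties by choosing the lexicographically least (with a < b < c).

A breadth-first search from 0 reaches an accepting state first via the path 0 → 8 → 6 → 3 → 7 → 2 on input bbacc.
No string of length < 5 is accepted (BFS exhausts all shorter strings without reaching an accepting state), and bbacc is the lexicographically least accepting string of length 5.

bbacc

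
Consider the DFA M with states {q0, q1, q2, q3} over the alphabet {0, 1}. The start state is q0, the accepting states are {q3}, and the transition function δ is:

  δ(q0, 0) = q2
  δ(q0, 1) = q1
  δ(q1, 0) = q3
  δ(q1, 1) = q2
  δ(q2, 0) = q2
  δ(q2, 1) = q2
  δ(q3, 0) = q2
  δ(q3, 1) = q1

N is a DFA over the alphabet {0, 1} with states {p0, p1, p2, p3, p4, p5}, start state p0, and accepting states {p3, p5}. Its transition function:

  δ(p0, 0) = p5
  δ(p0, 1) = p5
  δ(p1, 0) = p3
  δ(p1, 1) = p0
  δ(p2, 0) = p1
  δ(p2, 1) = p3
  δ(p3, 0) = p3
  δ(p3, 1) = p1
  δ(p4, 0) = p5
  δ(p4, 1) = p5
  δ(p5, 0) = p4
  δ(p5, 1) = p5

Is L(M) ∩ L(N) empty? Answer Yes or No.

Exploring the product automaton M × N from the start pair (q0, p0), following both machines on each input symbol, reaches 5 state pairs: (q0, p0), (q2, p5), (q1, p5), (q2, p4), (q3, p4).
M accepts in {q3} and N accepts in {p3, p5}; no reachable pair has both components accepting, so no string drives both machines to acceptance simultaneously and L(M) ∩ L(N) = ∅.
So no string is accepted by both, and the intersection is empty.

Yes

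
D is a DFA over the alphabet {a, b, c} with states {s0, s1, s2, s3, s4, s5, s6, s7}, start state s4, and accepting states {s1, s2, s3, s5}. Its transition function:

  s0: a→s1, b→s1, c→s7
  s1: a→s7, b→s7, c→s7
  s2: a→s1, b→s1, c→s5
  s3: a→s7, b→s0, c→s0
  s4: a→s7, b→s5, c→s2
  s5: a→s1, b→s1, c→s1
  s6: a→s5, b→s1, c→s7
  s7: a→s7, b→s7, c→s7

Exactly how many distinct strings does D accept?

The useful subgraph on states {s1, s2, s4, s5} is acyclic, so L(D) is finite; the longest accepting path visits 4 useful states, giving maximum string length 3.
Counting accepting paths from s4 by length: 2 of length 1, 6 of length 2, 3 of length 3. Total 11.

11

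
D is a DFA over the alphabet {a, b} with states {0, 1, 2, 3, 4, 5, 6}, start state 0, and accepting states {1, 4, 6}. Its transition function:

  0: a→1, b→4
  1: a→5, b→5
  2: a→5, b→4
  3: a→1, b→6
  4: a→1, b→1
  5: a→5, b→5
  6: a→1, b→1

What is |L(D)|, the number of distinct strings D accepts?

4

The useful subgraph on states {0, 1, 4} is acyclic, so L(D) is finite; the longest accepting path visits 3 useful states, giving maximum string length 2.
Counting accepting paths from 0 by length: 2 of length 1, 2 of length 2. Total 4.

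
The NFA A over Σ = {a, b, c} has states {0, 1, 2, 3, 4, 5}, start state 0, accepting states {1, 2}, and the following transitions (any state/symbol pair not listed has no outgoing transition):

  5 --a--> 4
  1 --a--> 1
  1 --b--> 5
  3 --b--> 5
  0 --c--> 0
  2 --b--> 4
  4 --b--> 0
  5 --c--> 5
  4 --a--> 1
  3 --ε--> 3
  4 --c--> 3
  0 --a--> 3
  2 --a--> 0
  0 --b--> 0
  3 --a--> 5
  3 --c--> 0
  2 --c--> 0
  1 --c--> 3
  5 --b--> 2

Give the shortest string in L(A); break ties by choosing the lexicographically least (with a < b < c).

A breadth-first search from 0 reaches an accepting state first via the path 0 → 3 → 5 → 2 on input aab.
No string of length < 3 is accepted (BFS exhausts all shorter strings without reaching an accepting state), and aab is the lexicographically least accepting string of length 3.

aab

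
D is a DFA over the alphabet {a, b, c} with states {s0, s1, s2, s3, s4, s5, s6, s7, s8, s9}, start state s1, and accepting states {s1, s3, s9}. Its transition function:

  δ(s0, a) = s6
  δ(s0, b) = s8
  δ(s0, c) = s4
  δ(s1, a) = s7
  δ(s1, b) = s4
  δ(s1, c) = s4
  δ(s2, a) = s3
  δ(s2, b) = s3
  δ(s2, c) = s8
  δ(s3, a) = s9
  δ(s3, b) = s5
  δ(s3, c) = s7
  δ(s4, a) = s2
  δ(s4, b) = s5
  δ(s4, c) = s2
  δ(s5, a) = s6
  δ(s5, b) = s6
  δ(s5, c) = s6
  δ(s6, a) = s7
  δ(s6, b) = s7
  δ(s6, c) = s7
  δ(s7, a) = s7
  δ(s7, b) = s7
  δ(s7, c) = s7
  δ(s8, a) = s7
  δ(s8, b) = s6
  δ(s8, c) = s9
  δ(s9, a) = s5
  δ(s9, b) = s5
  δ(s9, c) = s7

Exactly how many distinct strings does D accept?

21

The useful subgraph on states {s1, s2, s3, s4, s8, s9} is acyclic, so L(D) is finite; the longest accepting path visits 5 useful states, giving maximum string length 4.
Counting accepting paths from s1 by length: 1 of length 0, 8 of length 3, 12 of length 4. Total 21.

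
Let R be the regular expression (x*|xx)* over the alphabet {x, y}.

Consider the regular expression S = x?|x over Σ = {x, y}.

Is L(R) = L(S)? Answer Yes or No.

No

The string xx is accepted by R but rejected by S.
So L(R) ≠ L(S).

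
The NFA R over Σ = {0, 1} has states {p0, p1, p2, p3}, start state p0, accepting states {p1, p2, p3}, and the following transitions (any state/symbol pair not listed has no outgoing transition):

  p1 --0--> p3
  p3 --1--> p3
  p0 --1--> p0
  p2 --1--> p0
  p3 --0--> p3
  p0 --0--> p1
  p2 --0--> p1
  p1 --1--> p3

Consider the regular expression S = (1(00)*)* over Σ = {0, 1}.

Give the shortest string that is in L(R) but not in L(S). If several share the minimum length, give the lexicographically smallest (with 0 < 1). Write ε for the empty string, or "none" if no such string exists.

The string 0 is accepted by R but not by S.
No shorter string lies in the difference, and 0 is the lexicographically first length-1 string in L(R) \ L(S).

0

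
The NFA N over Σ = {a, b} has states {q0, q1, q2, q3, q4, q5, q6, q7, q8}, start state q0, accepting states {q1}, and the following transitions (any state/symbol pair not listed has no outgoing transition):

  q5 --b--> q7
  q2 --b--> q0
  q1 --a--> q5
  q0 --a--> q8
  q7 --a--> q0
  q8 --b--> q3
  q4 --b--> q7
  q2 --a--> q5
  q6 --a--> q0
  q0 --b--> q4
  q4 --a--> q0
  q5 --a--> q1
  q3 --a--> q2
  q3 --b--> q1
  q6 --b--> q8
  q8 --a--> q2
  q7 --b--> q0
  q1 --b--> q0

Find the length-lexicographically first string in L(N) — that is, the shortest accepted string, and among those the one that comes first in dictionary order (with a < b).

abb

A breadth-first search from q0 reaches an accepting state first via the path q0 → q8 → q3 → q1 on input abb.
No string of length < 3 is accepted (BFS exhausts all shorter strings without reaching an accepting state), and abb is the lexicographically least accepting string of length 3.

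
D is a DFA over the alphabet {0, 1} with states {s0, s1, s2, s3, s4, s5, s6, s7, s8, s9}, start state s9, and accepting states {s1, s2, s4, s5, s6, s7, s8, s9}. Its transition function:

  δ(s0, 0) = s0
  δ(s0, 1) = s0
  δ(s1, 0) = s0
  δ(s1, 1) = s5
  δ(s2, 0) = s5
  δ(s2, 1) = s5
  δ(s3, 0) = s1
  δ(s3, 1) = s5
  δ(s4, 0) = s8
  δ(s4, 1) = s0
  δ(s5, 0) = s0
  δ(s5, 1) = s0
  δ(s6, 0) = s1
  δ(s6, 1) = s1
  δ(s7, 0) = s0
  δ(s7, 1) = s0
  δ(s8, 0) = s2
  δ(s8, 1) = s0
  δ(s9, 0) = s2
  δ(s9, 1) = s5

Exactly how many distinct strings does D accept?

The useful subgraph on states {s2, s5, s9} is acyclic, so L(D) is finite; the longest accepting path visits 3 useful states, giving maximum string length 2.
Counting accepting paths from s9 by length: 1 of length 0, 2 of length 1, 2 of length 2. Total 5.

5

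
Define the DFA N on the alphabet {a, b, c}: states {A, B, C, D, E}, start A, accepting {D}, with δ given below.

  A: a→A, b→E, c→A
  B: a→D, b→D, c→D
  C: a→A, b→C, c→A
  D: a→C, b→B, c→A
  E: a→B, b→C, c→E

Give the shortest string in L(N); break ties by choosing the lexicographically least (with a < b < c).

A breadth-first search from A reaches an accepting state first via the path A → E → B → D on input baa.
No string of length < 3 is accepted (BFS exhausts all shorter strings without reaching an accepting state), and baa is the lexicographically least accepting string of length 3.

baa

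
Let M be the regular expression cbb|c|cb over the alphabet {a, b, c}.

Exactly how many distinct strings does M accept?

The expression has no Kleene star, so L(M) is finite. Expanding the alternatives gives {c, cb, cbb}.
That is 1 of length 1, 1 of length 2, 1 of length 3: 3 strings in all.

3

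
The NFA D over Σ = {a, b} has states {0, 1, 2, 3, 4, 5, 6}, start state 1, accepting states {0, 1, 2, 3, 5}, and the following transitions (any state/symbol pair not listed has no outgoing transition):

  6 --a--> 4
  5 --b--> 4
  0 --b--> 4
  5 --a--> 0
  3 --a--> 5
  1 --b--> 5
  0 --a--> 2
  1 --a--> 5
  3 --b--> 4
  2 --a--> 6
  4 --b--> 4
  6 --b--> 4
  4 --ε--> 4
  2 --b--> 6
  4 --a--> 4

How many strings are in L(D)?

The useful subgraph on states {0, 1, 2, 5} is acyclic, so L(D) is finite; the longest accepting path visits 4 useful states, giving maximum string length 3.
Counting accepting paths from 1 by length: 1 of length 0, 2 of length 1, 2 of length 2, 2 of length 3. Total 7.

7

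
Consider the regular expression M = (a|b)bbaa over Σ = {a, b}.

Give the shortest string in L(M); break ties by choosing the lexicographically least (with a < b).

abbaa

By inspection of the expression, no string of length less than 5 matches, and abbaa is the lexicographically first match of length 5.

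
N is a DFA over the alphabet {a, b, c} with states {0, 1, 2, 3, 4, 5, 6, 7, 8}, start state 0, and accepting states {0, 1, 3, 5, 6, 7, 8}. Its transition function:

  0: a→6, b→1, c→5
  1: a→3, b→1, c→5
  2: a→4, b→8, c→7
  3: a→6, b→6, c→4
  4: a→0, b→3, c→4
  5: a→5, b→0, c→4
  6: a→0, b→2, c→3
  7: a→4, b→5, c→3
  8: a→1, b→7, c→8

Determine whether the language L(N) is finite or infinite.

infinite

State 1 is reachable from the start and can reach an accepting state, and it lies on the cycle 1 → 1.
Traversing that cycle any number of times yields accepted strings of unbounded length, so the language is infinite.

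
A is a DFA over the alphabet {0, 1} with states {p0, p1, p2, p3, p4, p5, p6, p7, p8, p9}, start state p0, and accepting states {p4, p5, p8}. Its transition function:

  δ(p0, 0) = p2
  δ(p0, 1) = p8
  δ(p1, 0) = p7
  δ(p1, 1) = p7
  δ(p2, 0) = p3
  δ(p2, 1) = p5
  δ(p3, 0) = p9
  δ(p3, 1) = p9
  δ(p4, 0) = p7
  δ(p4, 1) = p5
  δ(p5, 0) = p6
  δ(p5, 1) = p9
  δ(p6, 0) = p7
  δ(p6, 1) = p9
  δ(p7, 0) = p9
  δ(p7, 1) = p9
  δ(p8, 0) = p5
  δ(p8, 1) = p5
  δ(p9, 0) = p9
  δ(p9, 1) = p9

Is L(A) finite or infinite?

The useful states (reachable from p0 and able to reach an accepting state) are {p0, p2, p5, p8}.
Restricted to these states the transition graph has no cycle, so every accepting path has bounded length and L is finite.

finite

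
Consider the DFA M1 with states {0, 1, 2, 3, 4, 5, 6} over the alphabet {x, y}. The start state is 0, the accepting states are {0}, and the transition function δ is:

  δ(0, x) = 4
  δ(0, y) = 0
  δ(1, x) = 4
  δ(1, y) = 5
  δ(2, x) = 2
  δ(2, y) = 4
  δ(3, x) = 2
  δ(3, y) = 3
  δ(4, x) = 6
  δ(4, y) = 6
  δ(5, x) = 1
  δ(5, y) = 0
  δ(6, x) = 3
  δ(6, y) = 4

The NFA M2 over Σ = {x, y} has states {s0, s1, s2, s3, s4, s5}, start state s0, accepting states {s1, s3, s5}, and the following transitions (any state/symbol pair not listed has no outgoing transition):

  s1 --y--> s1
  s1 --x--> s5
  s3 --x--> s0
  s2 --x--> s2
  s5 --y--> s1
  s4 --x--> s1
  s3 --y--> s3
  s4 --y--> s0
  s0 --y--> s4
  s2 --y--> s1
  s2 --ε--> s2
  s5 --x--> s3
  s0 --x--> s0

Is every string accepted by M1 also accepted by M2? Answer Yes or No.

No

The empty string ε is in L(M1) but not in L(M2).
So L(M1) ⊄ L(M2).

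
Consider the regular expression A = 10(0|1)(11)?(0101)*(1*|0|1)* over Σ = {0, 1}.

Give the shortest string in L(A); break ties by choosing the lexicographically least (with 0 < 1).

By inspection of the expression, no string of length less than 3 matches, and 100 is the lexicographically first match of length 3.

100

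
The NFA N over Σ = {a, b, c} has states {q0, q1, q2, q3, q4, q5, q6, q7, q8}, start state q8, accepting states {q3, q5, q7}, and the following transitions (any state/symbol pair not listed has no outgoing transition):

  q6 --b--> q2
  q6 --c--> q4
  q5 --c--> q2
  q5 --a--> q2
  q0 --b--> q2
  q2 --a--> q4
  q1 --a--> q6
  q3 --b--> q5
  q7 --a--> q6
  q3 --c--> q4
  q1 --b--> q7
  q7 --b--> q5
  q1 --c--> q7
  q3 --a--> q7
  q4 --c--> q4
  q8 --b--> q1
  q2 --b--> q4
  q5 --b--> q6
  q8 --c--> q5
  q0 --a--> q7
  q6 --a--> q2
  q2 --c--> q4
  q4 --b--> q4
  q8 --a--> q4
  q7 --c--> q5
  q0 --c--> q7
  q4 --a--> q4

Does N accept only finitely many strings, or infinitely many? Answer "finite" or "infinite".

finite

The useful states (reachable from q8 and able to reach an accepting state) are {q1, q5, q7, q8}.
Restricted to these states the transition graph has no cycle, so every accepting path has bounded length and L is finite.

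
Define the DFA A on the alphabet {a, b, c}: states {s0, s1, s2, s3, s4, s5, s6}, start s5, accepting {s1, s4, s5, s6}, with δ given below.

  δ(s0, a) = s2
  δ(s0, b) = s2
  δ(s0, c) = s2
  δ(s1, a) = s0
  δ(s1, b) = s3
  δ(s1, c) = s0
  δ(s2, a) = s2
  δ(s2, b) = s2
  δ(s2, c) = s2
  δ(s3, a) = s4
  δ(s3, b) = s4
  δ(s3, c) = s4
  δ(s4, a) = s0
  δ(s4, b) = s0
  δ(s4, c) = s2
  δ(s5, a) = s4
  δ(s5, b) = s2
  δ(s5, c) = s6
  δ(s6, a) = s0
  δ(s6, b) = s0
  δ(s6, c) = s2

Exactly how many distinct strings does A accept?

3

The useful subgraph on states {s4, s5, s6} is acyclic, so L(A) is finite; the longest accepting path visits 2 useful states, giving maximum string length 1.
Counting accepting paths from s5 by length: 1 of length 0, 2 of length 1. Total 3.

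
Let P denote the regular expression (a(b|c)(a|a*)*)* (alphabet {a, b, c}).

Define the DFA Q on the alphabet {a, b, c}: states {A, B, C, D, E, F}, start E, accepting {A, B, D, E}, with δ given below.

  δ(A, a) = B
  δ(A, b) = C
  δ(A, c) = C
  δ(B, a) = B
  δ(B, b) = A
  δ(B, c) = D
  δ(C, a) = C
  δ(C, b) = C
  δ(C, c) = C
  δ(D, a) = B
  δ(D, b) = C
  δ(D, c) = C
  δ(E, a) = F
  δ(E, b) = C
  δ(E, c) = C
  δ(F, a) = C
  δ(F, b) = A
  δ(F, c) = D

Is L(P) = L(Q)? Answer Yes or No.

Converting the expression P to a DFA (subset construction, then merging equivalent states) gives the minimal DFA with states {p0, p1, p2, p3, p4}, start state p0, accepting states {p0, p3, p4} and transitions p0: a→p1, b→p2, c→p2; p1: a→p2, b→p3, c→p3; p2: a→p2, b→p2, c→p2; p3: a→p4, b→p2, c→p2; p4: a→p4, b→p3, c→p3.
Exploring the product automaton P × Q from the start pair (p0, E), following both machines on each input symbol, reaches 6 state pairs: (p0, E), (p1, F), (p2, C), (p3, A), (p3, D), (p4, B).
P accepts in {p0, p3, p4} and Q accepts in {A, B, D, E}. In every reachable pair the two components are either both accepting — (p0, E), (p3, A), (p3, D), (p4, B) — or both non-accepting, so no string is accepted by exactly one of the machines: L(P) \ L(Q) and L(Q) \ L(P) are both empty.
Hence every string is accepted by P iff it is accepted by Q, and the two languages coincide.

Yes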